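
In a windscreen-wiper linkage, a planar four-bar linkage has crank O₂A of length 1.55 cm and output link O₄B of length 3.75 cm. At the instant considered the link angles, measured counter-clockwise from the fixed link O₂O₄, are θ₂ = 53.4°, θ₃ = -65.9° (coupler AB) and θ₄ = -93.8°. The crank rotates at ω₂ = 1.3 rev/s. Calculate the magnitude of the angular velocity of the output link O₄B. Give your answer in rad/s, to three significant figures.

6.29

ω₂ = 8.168 rad/s (from 1.3 rev/s).
Differentiating the loop-closure r₂e^{iθ₂}+r₃e^{iθ₃}=r₁+r₄e^{iθ₄} gives r₂ω₂e^{iθ₂}+r₃ω₃e^{iθ₃}=r₄ω₄e^{iθ₄}.
Eliminating the other unknown: ω₄ = r₂ω₂ sin(θ₂−θ₃) / [r₄ sin(θ₄−θ₃)].
Numerator sine = +0.87207; denominator sine = -0.46793.
Result = 0.0155·8.168·(+0.87207) / (0.0375·(-0.46793)) = -6.2921 rad/s; magnitude 6.2921 rad/s.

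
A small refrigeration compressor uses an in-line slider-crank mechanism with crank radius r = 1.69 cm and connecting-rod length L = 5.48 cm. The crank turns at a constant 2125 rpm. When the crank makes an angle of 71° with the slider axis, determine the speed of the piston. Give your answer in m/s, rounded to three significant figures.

3.93

ω = 2π·2125/60 = 222.5 rad/s
For an in-line slider-crank, x = r cosθ + √(L² − r² sin²θ), so v = −rω sinθ·[1 + r cosθ/√(L² − r² sin²θ)].
With r = 0.0169 m, L = 0.0548 m, θ = 71°: √(L² − r² sin²θ) = 0.052419 m.
v = −0.0169·222.5·0.94552·[1 + 0.0169·0.32557/0.052419] = -3.9291 m/s.
|v| = 3.9291 m/s.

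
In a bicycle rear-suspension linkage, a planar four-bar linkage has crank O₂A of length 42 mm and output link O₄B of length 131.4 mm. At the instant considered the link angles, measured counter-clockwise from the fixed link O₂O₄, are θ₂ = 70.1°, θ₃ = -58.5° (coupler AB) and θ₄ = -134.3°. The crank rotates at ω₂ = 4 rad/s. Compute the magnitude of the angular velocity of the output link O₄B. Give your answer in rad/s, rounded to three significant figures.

1.03

ω₂ = 4 rad/s
Differentiating the loop-closure r₂e^{iθ₂}+r₃e^{iθ₃}=r₁+r₄e^{iθ₄} gives r₂ω₂e^{iθ₂}+r₃ω₃e^{iθ₃}=r₄ω₄e^{iθ₄}.
Eliminating the other unknown: ω₄ = r₂ω₂ sin(θ₂−θ₃) / [r₄ sin(θ₄−θ₃)].
Numerator sine = +0.78152; denominator sine = -0.96945.
Result = 0.042·4·(+0.78152) / (0.1314·(-0.96945)) = -1.0307 rad/s; magnitude 1.0307 rad/s.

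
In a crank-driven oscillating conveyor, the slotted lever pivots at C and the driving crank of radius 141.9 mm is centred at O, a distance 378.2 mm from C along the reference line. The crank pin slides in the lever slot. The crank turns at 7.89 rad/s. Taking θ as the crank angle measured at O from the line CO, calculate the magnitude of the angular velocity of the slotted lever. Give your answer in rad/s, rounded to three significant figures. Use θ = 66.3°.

1.59

ω = 7.89 rad/s
Crank pin A relative to C: A = (d + r cosθ, r sinθ); lever angle φ = atan2(r sinθ, d + r cosθ).
Differentiating tanφ: φ̇ = rω(d cosθ + r)/(d² + r² + 2dr cosθ).
d² + r² + 2dr cosθ = |CA|² = 0.206313 m²;  d cosθ + r = +0.29392 m.
|ω_lever| = |0.1419·7.89·+0.29392| / 0.206313 = 1.595 rad/s.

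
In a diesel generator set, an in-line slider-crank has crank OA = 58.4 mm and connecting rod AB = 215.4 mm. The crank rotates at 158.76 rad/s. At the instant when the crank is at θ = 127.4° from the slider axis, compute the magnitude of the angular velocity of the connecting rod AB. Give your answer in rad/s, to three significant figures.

26.8

ω = 158.8 rad/s
The rod makes angle φ with the slider axis where L sinφ = r sinθ; differentiating, L cosφ·φ̇ = r ω cosθ.
L cosφ = √(L² − r² sin²θ) = 0.21034 m.
|ω_rod| = r ω |cosθ| / √(L² − r² sin²θ) = 0.0584·158.8·0.60738/0.21034 = 26.772 rad/s.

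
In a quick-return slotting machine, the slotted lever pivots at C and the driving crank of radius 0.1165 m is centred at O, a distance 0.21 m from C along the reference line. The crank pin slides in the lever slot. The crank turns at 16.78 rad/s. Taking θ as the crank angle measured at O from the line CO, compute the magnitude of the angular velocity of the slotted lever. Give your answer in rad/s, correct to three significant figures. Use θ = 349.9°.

5.97

ω = 16.78 rad/s
Crank pin A relative to C: A = (d + r cosθ, r sinθ); lever angle φ = atan2(r sinθ, d + r cosθ).
Differentiating tanφ: φ̇ = rω(d cosθ + r)/(d² + r² + 2dr cosθ).
d² + r² + 2dr cosθ = |CA|² = 0.105844 m²;  d cosθ + r = +0.32325 m.
|ω_lever| = |0.1165·16.78·+0.32325| / 0.105844 = 5.9701 rad/s.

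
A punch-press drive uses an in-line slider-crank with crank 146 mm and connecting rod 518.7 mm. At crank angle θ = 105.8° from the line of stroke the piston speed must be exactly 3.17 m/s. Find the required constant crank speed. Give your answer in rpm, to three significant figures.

234

For an in-line slider-crank, |v_piston| = rω|sinθ|·[1 + r cosθ/√(L² − r² sin²θ)].
With r = 0.146 m, L = 0.5187 m, θ = 105.8°: the bracketed kinematic factor |dx/dθ| = 0.1293 m.
ω = v/|dx/dθ| = 3.17/0.1293 = 24.517 rad/s.
N = 60ω/(2π) = 234.12 rpm.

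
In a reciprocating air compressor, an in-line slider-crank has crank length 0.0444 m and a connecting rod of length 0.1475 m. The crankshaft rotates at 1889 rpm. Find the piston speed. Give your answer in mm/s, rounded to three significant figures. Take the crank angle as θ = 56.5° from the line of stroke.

8580

ω = 2π·1889/60 = 197.8 rad/s
For an in-line slider-crank, x = r cosθ + √(L² − r² sin²θ), so v = −rω sinθ·[1 + r cosθ/√(L² − r² sin²θ)].
With r = 0.0444 m, L = 0.1475 m, θ = 56.5°: √(L² − r² sin²θ) = 0.14278 m.
v = −0.0444·197.8·0.83389·[1 + 0.0444·0.55194/0.14278] = -8.5811 m/s.
|v| = 8.5811 m/s = 8581.1 mm/s.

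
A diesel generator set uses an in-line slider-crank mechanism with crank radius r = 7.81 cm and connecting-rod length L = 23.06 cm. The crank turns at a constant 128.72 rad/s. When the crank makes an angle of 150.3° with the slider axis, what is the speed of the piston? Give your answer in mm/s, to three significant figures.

ω = 128.7 rad/s
For an in-line slider-crank, x = r cosθ + √(L² − r² sin²θ), so v = −rω sinθ·[1 + r cosθ/√(L² − r² sin²θ)].
With r = 0.0781 m, L = 0.2306 m, θ = 150.3°: √(L² − r² sin²θ) = 0.22733 m.
v = −0.0781·128.7·0.49546·[1 + 0.0781·-0.86863/0.22733] = -3.4945 m/s.
|v| = 3.4945 m/s = 3494.5 mm/s.

3490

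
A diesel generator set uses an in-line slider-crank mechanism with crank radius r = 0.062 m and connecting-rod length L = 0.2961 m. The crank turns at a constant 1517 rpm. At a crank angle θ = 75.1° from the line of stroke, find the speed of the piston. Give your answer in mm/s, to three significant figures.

ω = 2π·1517/60 = 158.9 rad/s
For an in-line slider-crank, x = r cosθ + √(L² − r² sin²θ), so v = −rω sinθ·[1 + r cosθ/√(L² − r² sin²θ)].
With r = 0.062 m, L = 0.2961 m, θ = 75.1°: √(L² − r² sin²θ) = 0.28997 m.
v = −0.062·158.9·0.96638·[1 + 0.062·0.25713/0.28997] = -10.041 m/s.
|v| = 10.041 m/s = 10041 mm/s.

10000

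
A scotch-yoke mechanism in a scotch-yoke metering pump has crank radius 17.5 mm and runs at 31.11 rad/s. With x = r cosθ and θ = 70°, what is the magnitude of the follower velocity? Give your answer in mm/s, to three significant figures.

ω = 31.11 rad/s
x = r cosθ ⇒ ẋ = −rω sinθ.
|v| = rω|sinθ| = 0.0175·31.11·|sin 70°| = 0.51159 m/s = 511.59 mm/s.

512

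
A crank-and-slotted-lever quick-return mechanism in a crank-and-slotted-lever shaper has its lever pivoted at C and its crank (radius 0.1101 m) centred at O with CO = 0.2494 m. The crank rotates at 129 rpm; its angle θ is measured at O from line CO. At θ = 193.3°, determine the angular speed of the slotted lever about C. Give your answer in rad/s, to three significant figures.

ω = 13.51 rad/s (from 129 rpm).
Crank pin A relative to C: A = (d + r cosθ, r sinθ); lever angle φ = atan2(r sinθ, d + r cosθ).
Differentiating tanφ: φ̇ = rω(d cosθ + r)/(d² + r² + 2dr cosθ).
d² + r² + 2dr cosθ = |CA|² = 0.0208774 m²;  d cosθ + r = -0.13261 m.
|ω_lever| = |0.1101·13.51·-0.13261| / 0.0208774 = 9.4473 rad/s.

9.45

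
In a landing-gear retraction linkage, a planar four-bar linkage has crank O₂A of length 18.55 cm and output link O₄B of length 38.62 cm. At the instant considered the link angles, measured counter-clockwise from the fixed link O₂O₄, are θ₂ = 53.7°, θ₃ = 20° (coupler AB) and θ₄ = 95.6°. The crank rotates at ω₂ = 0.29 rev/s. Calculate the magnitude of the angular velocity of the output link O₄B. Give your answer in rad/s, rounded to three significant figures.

ω₂ = 1.822 rad/s (from 0.29 rev/s).
Differentiating the loop-closure r₂e^{iθ₂}+r₃e^{iθ₃}=r₁+r₄e^{iθ₄} gives r₂ω₂e^{iθ₂}+r₃ω₃e^{iθ₃}=r₄ω₄e^{iθ₄}.
Eliminating the other unknown: ω₄ = r₂ω₂ sin(θ₂−θ₃) / [r₄ sin(θ₄−θ₃)].
Numerator sine = +0.55484; denominator sine = +0.96858.
Result = 0.1855·1.822·(+0.55484) / (0.3862·(+0.96858)) = +0.50135 rad/s; magnitude 0.50135 rad/s.

0.501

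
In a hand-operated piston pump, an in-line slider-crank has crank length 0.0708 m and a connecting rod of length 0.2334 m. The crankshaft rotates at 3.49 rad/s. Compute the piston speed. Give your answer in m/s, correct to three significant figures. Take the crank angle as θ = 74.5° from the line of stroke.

ω = 3.49 rad/s
For an in-line slider-crank, x = r cosθ + √(L² − r² sin²θ), so v = −rω sinθ·[1 + r cosθ/√(L² − r² sin²θ)].
With r = 0.0708 m, L = 0.2334 m, θ = 74.5°: √(L² − r² sin²θ) = 0.22321 m.
v = −0.0708·3.49·0.96363·[1 + 0.0708·0.26724/0.22321] = -0.25829 m/s.
|v| = 0.25829 m/s.

0.258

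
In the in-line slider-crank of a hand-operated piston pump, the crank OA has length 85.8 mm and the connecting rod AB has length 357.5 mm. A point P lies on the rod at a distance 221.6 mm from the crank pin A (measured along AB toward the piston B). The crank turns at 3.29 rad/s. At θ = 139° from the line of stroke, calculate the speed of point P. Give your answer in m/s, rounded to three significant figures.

0.183

ω = 3.29 rad/s.  Crank-pin speed |V_A| = rω = 0.28228 m/s, perpendicular to OA.
Rod angle: sinφ = −(r/L) sinθ ⇒ φ = -9.059°; ω_rod = −rω cosθ/√(L²−r²sin²θ) = +0.60345 rad/s.
V_P = V_A + ω_rod × AP, with AP = 0.2216 m along the rod.
Components: V_Px = −rω sinθ − a·ω_rod·sinφ = -0.16414 m/s;  V_Py = rω cosθ + a·ω_rod·cosφ = -0.080985 m/s.
|V_P| = √(V_Px² + V_Py²) = 0.18303 m/s.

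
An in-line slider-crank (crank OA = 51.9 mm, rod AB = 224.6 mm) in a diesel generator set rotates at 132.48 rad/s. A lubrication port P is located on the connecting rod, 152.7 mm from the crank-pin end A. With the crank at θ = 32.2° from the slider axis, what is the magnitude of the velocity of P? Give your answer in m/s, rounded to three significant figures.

4.55

ω = 132.5 rad/s.  Crank-pin speed |V_A| = rω = 6.8757 m/s, perpendicular to OA.
Rod angle: sinφ = −(r/L) sinθ ⇒ φ = -7.073°; ω_rod = −rω cosθ/√(L²−r²sin²θ) = -26.103 rad/s.
V_P = V_A + ω_rod × AP, with AP = 0.1527 m along the rod.
Components: V_Px = −rω sinθ − a·ω_rod·sinφ = -4.1547 m/s;  V_Py = rω cosθ + a·ω_rod·cosφ = +1.8625 m/s.
|V_P| = √(V_Px² + V_Py²) = 4.5531 m/s.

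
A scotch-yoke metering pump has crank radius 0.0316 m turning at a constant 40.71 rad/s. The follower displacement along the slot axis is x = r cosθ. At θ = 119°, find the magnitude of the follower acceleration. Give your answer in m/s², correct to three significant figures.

25.4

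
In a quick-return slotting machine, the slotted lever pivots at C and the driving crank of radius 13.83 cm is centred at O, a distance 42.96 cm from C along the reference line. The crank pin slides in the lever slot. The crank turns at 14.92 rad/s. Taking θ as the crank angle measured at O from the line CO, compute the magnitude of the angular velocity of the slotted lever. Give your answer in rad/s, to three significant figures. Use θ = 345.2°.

ω = 14.92 rad/s
Crank pin A relative to C: A = (d + r cosθ, r sinθ); lever angle φ = atan2(r sinθ, d + r cosθ).
Differentiating tanφ: φ̇ = rω(d cosθ + r)/(d² + r² + 2dr cosθ).
d² + r² + 2dr cosθ = |CA|² = 0.318568 m²;  d cosθ + r = +0.55365 m.
|ω_lever| = |0.1383·14.92·+0.55365| / 0.318568 = 3.5861 rad/s.

3.59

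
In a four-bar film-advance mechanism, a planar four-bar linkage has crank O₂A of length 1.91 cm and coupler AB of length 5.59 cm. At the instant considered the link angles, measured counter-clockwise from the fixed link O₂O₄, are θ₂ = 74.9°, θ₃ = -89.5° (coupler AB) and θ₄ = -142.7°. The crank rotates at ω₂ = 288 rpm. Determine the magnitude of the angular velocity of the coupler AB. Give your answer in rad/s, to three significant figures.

ω₂ = 30.16 rad/s (from 288 rpm).
Differentiating the loop-closure r₂e^{iθ₂}+r₃e^{iθ₃}=r₁+r₄e^{iθ₄} gives r₂ω₂e^{iθ₂}+r₃ω₃e^{iθ₃}=r₄ω₄e^{iθ₄}.
Eliminating the other unknown: ω₃ = r₂ω₂ sin(θ₄−θ₂) / [r₃ sin(θ₃−θ₄)].
Numerator sine = +0.61015; denominator sine = +0.80073.
Result = 0.0191·30.16·(+0.61015) / (0.0559·(+0.80073)) = +7.8522 rad/s; magnitude 7.8522 rad/s.

7.85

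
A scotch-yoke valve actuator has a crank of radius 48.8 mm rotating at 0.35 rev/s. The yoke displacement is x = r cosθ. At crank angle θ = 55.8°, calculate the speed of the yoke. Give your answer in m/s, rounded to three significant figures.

0.0888

ω = 2.199 rad/s (from 0.35 rev/s).
x = r cosθ ⇒ ẋ = −rω sinθ.
|v| = rω|sinθ| = 0.0488·2.199·|sin 55.8°| = 0.08876 m/s.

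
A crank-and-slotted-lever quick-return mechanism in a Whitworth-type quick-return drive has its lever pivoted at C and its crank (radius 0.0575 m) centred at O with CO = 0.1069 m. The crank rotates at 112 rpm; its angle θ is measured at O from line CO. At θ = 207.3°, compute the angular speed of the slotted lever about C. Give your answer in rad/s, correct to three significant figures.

6.64

ω = 11.73 rad/s (from 112 rpm).
Crank pin A relative to C: A = (d + r cosθ, r sinθ); lever angle φ = atan2(r sinθ, d + r cosθ).
Differentiating tanφ: φ̇ = rω(d cosθ + r)/(d² + r² + 2dr cosθ).
d² + r² + 2dr cosθ = |CA|² = 0.00380964 m²;  d cosθ + r = -0.037493 m.
|ω_lever| = |0.0575·11.73·-0.037493| / 0.00380964 = 6.6372 rad/s.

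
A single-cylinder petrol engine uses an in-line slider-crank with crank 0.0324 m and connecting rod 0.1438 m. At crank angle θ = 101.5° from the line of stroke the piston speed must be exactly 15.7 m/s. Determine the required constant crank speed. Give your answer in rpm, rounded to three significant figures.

For an in-line slider-crank, |v_piston| = rω|sinθ|·[1 + r cosθ/√(L² − r² sin²θ)].
With r = 0.0324 m, L = 0.1438 m, θ = 101.5°: the bracketed kinematic factor |dx/dθ| = 0.030287 m.
ω = v/|dx/dθ| = 15.7/0.030287 = 518.37 rad/s.
N = 60ω/(2π) = 4950.1 rpm.

4950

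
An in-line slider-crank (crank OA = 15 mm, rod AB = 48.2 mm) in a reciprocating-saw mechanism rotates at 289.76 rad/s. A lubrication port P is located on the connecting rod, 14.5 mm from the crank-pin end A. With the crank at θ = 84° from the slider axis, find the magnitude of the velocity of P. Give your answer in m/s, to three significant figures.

4.38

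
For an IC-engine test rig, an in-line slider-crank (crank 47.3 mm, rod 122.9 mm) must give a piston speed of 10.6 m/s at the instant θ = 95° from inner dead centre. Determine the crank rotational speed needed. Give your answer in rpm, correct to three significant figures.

For an in-line slider-crank, |v_piston| = rω|sinθ|·[1 + r cosθ/√(L² − r² sin²θ)].
With r = 0.0473 m, L = 0.1229 m, θ = 95°: the bracketed kinematic factor |dx/dθ| = 0.045409 m.
ω = v/|dx/dθ| = 10.6/0.045409 = 233.44 rad/s.
N = 60ω/(2π) = 2229.1 rpm.

2230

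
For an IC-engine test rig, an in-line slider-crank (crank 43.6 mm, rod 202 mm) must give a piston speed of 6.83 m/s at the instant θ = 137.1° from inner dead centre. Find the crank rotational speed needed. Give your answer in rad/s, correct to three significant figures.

274

For an in-line slider-crank, |v_piston| = rω|sinθ|·[1 + r cosθ/√(L² − r² sin²θ)].
With r = 0.0436 m, L = 0.202 m, θ = 137.1°: the bracketed kinematic factor |dx/dθ| = 0.024935 m.
ω = v/|dx/dθ| = 6.83/0.024935 = 273.91 rad/s.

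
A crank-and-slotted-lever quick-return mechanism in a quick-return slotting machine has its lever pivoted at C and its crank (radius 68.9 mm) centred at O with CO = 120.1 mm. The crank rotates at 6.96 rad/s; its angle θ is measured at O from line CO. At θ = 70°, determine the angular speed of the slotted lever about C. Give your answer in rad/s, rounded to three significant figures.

ω = 6.96 rad/s
Crank pin A relative to C: A = (d + r cosθ, r sinθ); lever angle φ = atan2(r sinθ, d + r cosθ).
Differentiating tanφ: φ̇ = rω(d cosθ + r)/(d² + r² + 2dr cosθ).
d² + r² + 2dr cosθ = |CA|² = 0.0248316 m²;  d cosθ + r = +0.10998 m.
|ω_lever| = |0.0689·6.96·+0.10998| / 0.0248316 = 2.1239 rad/s.

2.12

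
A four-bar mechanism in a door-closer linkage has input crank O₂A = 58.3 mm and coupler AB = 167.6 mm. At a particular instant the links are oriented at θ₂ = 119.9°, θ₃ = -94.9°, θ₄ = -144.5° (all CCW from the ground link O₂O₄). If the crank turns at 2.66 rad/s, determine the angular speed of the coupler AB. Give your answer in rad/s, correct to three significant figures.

ω₂ = 2.66 rad/s
Differentiating the loop-closure r₂e^{iθ₂}+r₃e^{iθ₃}=r₁+r₄e^{iθ₄} gives r₂ω₂e^{iθ₂}+r₃ω₃e^{iθ₃}=r₄ω₄e^{iθ₄}.
Eliminating the other unknown: ω₃ = r₂ω₂ sin(θ₄−θ₂) / [r₃ sin(θ₃−θ₄)].
Numerator sine = +0.99523; denominator sine = +0.76154.
Result = 0.0583·2.66·(+0.99523) / (0.1676·(+0.76154)) = +1.2092 rad/s; magnitude 1.2092 rad/s.

1.21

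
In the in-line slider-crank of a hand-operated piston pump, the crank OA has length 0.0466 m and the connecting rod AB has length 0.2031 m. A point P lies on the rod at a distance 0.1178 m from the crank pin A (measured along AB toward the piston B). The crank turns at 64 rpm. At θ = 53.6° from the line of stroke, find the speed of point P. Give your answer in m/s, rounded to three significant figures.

ω = 6.702 rad/s.  Crank-pin speed |V_A| = rω = 0.31232 m/s, perpendicular to OA.
Rod angle: sinφ = −(r/L) sinθ ⇒ φ = -10.642°; ω_rod = −rω cosθ/√(L²−r²sin²θ) = -0.9285 rad/s.
V_P = V_A + ω_rod × AP, with AP = 0.1178 m along the rod.
Components: V_Px = −rω sinθ − a·ω_rod·sinφ = -0.27158 m/s;  V_Py = rω cosθ + a·ω_rod·cosφ = +0.077839 m/s.
|V_P| = √(V_Px² + V_Py²) = 0.28252 m/s.

0.283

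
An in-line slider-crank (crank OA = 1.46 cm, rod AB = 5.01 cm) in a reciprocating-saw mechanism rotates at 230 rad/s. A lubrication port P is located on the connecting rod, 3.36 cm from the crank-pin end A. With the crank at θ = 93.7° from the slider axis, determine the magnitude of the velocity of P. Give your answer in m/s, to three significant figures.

3.31

ω = 230 rad/s.  Crank-pin speed |V_A| = rω = 3.358 m/s, perpendicular to OA.
Rod angle: sinφ = −(r/L) sinθ ⇒ φ = -16.906°; ω_rod = −rω cosθ/√(L²−r²sin²θ) = +4.5207 rad/s.
V_P = V_A + ω_rod × AP, with AP = 0.0336 m along the rod.
Components: V_Px = −rω sinθ − a·ω_rod·sinφ = -3.3068 m/s;  V_Py = rω cosθ + a·ω_rod·cosφ = -0.071368 m/s.
|V_P| = √(V_Px² + V_Py²) = 3.3076 m/s.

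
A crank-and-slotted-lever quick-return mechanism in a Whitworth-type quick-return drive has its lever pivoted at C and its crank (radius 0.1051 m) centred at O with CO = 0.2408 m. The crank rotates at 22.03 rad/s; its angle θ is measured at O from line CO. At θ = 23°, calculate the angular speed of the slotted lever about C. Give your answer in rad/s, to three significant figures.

6.54

ω = 22.03 rad/s
Crank pin A relative to C: A = (d + r cosθ, r sinθ); lever angle φ = atan2(r sinθ, d + r cosθ).
Differentiating tanφ: φ̇ = rω(d cosθ + r)/(d² + r² + 2dr cosθ).
d² + r² + 2dr cosθ = |CA|² = 0.115623 m²;  d cosθ + r = +0.32676 m.
|ω_lever| = |0.1051·22.03·+0.32676| / 0.115623 = 6.5433 rad/s.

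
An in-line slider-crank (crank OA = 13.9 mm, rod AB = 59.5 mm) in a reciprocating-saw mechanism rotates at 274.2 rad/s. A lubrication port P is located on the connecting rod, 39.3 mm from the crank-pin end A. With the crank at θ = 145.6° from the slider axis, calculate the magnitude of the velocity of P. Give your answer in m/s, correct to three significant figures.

2.16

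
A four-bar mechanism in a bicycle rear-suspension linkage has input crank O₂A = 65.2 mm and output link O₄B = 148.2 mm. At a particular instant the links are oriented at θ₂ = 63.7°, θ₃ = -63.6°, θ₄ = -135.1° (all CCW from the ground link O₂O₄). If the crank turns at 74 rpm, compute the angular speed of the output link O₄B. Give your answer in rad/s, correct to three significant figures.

ω₂ = 7.749 rad/s (from 74 rpm).
Differentiating the loop-closure r₂e^{iθ₂}+r₃e^{iθ₃}=r₁+r₄e^{iθ₄} gives r₂ω₂e^{iθ₂}+r₃ω₃e^{iθ₃}=r₄ω₄e^{iθ₄}.
Eliminating the other unknown: ω₄ = r₂ω₂ sin(θ₂−θ₃) / [r₄ sin(θ₄−θ₃)].
Numerator sine = +0.79547; denominator sine = -0.94832.
Result = 0.0652·7.749·(+0.79547) / (0.1482·(-0.94832)) = -2.8598 rad/s; magnitude 2.8598 rad/s.

2.86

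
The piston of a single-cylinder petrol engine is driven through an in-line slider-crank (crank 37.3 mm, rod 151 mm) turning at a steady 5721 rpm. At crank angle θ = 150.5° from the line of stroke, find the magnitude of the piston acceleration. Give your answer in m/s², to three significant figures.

9900

ω = 2π·5721/60 = 599.1 rad/s
x(θ) = r cosθ + √(L² − r² sin²θ); with ω constant, a = ω²·d²x/dθ².
d²x/dθ² = −r cosθ − r²(cos2θ)/√u − r⁴ sin²2θ/(4u^{3/2}),  u = L² − r² sin²θ = 0.0224636 m².
Substituting r = 0.0373 m, L = 0.151 m, θ = 150.5°: d²x/dθ² = +0.027578 m.
a = ω²·d²x/dθ² = (599.1)²·(+0.027578) = +9898.3 m/s²;  |a| = 9898.3 m/s².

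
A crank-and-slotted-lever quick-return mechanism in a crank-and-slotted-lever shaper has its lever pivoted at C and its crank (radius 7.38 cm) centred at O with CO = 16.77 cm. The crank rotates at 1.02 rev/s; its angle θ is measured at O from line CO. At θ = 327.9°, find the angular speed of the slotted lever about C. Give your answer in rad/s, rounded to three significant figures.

ω = 6.409 rad/s (from 1.02 rev/s).
Crank pin A relative to C: A = (d + r cosθ, r sinθ); lever angle φ = atan2(r sinθ, d + r cosθ).
Differentiating tanφ: φ̇ = rω(d cosθ + r)/(d² + r² + 2dr cosθ).
d² + r² + 2dr cosθ = |CA|² = 0.0545381 m²;  d cosθ + r = +0.21586 m.
|ω_lever| = |0.0738·6.409·+0.21586| / 0.0545381 = 1.872 rad/s.

1.87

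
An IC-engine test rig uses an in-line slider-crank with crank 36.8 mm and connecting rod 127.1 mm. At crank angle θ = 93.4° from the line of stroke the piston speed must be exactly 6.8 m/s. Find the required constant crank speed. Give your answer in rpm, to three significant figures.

1800

For an in-line slider-crank, |v_piston| = rω|sinθ|·[1 + r cosθ/√(L² − r² sin²θ)].
With r = 0.0368 m, L = 0.1271 m, θ = 93.4°: the bracketed kinematic factor |dx/dθ| = 0.036076 m.
ω = v/|dx/dθ| = 6.8/0.036076 = 188.49 rad/s.
N = 60ω/(2π) = 1799.9 rpm.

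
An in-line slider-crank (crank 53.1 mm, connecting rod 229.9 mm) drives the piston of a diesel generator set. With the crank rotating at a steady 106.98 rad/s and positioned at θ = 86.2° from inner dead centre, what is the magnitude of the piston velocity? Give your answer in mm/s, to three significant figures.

ω = 107 rad/s
For an in-line slider-crank, x = r cosθ + √(L² − r² sin²θ), so v = −rω sinθ·[1 + r cosθ/√(L² − r² sin²θ)].
With r = 0.0531 m, L = 0.2299 m, θ = 86.2°: √(L² − r² sin²θ) = 0.22371 m.
v = −0.0531·107·0.99780·[1 + 0.0531·0.06627/0.22371] = -5.7573 m/s.
|v| = 5.7573 m/s = 5757.3 mm/s.

5760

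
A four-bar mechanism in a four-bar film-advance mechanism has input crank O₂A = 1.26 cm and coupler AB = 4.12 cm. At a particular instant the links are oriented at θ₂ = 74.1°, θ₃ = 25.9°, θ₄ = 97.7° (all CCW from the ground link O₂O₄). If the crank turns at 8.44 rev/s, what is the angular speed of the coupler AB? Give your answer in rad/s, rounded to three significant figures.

6.83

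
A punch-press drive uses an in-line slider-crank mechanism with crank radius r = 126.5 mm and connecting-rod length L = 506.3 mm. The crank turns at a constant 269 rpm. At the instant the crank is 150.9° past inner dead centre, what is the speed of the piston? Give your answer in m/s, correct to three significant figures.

1.35

ω = 2π·269/60 = 28.17 rad/s
For an in-line slider-crank, x = r cosθ + √(L² − r² sin²θ), so v = −rω sinθ·[1 + r cosθ/√(L² − r² sin²θ)].
With r = 0.1265 m, L = 0.5063 m, θ = 150.9°: √(L² − r² sin²θ) = 0.50255 m.
v = −0.1265·28.17·0.48634·[1 + 0.1265·-0.87377/0.50255] = -1.3519 m/s.
|v| = 1.3519 m/s.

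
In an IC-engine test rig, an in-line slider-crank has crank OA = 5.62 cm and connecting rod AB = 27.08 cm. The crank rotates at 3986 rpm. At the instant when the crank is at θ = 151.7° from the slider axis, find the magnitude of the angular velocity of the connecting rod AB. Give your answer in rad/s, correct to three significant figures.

76.6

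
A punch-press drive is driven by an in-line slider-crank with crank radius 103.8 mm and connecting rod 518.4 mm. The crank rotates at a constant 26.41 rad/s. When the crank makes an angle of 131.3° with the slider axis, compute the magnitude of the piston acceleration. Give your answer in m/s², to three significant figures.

ω = 26.41 rad/s
x(θ) = r cosθ + √(L² − r² sin²θ); with ω constant, a = ω²·d²x/dθ².
d²x/dθ² = −r cosθ − r²(cos2θ)/√u − r⁴ sin²2θ/(4u^{3/2}),  u = L² − r² sin²θ = 0.262657 m².
Substituting r = 0.1038 m, L = 0.5184 m, θ = 131.3°: d²x/dθ² = +0.071004 m.
a = ω²·d²x/dθ² = (26.41)²·(+0.071004) = +49.524 m/s²;  |a| = 49.524 m/s².

49.5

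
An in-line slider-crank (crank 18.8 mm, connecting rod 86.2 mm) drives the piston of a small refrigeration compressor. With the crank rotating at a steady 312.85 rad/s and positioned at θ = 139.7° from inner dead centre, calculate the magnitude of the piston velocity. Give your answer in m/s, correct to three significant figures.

3.16

ω = 312.9 rad/s
For an in-line slider-crank, x = r cosθ + √(L² − r² sin²θ), so v = −rω sinθ·[1 + r cosθ/√(L² − r² sin²θ)].
With r = 0.0188 m, L = 0.0862 m, θ = 139.7°: √(L² − r² sin²θ) = 0.085338 m.
v = −0.0188·312.9·0.64679·[1 + 0.0188·-0.76267/0.085338] = -3.165 m/s.
|v| = 3.165 m/s.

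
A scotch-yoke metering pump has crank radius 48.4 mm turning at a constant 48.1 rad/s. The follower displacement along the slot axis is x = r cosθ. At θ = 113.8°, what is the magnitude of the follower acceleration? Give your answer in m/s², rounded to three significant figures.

ω = 48.1 rad/s
x = r cosθ ⇒ ẍ = −rω² cosθ (ω constant).
|a| = rω²|cosθ| = 0.0484·(48.1)²·|cos 113.8°| = 45.188 m/s².

45.2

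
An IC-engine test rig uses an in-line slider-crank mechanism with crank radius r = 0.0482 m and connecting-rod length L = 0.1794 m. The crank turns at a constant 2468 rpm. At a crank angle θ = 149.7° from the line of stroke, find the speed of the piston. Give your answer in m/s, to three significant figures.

4.81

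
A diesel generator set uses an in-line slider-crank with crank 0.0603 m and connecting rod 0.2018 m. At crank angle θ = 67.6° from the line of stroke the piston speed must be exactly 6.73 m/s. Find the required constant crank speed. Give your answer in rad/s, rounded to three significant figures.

For an in-line slider-crank, |v_piston| = rω|sinθ|·[1 + r cosθ/√(L² − r² sin²θ)].
With r = 0.0603 m, L = 0.2018 m, θ = 67.6°: the bracketed kinematic factor |dx/dθ| = 0.062355 m.
ω = v/|dx/dθ| = 6.73/0.062355 = 107.93 rad/s.

108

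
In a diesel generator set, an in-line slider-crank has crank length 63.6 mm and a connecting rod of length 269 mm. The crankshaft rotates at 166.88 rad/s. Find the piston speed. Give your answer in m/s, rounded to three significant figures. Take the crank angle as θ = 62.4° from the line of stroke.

10.5

ω = 166.9 rad/s
For an in-line slider-crank, x = r cosθ + √(L² − r² sin²θ), so v = −rω sinθ·[1 + r cosθ/√(L² − r² sin²θ)].
With r = 0.0636 m, L = 0.269 m, θ = 62.4°: √(L² − r² sin²θ) = 0.26303 m.
v = −0.0636·166.9·0.88620·[1 + 0.0636·0.46330/0.26303] = -10.459 m/s.
|v| = 10.459 m/s.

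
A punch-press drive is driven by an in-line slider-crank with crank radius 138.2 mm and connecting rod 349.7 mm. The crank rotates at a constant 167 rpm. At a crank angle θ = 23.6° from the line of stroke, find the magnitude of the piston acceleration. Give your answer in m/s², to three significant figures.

50.6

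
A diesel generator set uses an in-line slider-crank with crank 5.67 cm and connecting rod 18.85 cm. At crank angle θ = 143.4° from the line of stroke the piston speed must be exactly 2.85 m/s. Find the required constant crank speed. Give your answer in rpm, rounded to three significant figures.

For an in-line slider-crank, |v_piston| = rω|sinθ|·[1 + r cosθ/√(L² − r² sin²θ)].
With r = 0.0567 m, L = 0.1885 m, θ = 143.4°: the bracketed kinematic factor |dx/dθ| = 0.025508 m.
ω = v/|dx/dθ| = 2.85/0.025508 = 111.73 rad/s.
N = 60ω/(2π) = 1066.9 rpm.

1070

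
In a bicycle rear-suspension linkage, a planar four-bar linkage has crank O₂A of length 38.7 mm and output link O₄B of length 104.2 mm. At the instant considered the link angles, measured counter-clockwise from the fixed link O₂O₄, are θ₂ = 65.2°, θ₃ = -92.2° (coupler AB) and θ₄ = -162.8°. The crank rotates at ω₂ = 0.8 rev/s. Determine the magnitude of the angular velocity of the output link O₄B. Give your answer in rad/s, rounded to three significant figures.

0.761

ω₂ = 5.027 rad/s (from 0.8 rev/s).
Differentiating the loop-closure r₂e^{iθ₂}+r₃e^{iθ₃}=r₁+r₄e^{iθ₄} gives r₂ω₂e^{iθ₂}+r₃ω₃e^{iθ₃}=r₄ω₄e^{iθ₄}.
Eliminating the other unknown: ω₄ = r₂ω₂ sin(θ₂−θ₃) / [r₄ sin(θ₄−θ₃)].
Numerator sine = +0.38430; denominator sine = -0.94322.
Result = 0.0387·5.027·(+0.38430) / (0.1042·(-0.94322)) = -0.76061 rad/s; magnitude 0.76061 rad/s.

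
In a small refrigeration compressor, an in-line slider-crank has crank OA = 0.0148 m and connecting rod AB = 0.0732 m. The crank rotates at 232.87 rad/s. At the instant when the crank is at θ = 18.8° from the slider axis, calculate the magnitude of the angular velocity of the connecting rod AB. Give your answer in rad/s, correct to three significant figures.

ω = 232.9 rad/s
The rod makes angle φ with the slider axis where L sinφ = r sinθ; differentiating, L cosφ·φ̇ = r ω cosθ.
L cosφ = √(L² − r² sin²θ) = 0.073044 m.
|ω_rod| = r ω |cosθ| / √(L² − r² sin²θ) = 0.0148·232.9·0.94665/0.073044 = 44.666 rad/s.

44.7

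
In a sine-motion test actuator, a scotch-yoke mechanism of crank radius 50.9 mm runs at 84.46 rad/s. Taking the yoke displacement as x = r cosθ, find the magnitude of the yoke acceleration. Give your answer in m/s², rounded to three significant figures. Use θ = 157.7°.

ω = 84.46 rad/s
x = r cosθ ⇒ ẍ = −rω² cosθ (ω constant).
|a| = rω²|cosθ| = 0.0509·(84.46)²·|cos 157.7°| = 335.94 m/s².

336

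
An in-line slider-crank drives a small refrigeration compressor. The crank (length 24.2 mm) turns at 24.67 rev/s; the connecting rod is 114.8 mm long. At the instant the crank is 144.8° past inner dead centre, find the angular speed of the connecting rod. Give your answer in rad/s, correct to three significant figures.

ω = 155 rad/s (converted from 24.67 rev/s).
The rod makes angle φ with the slider axis where L sinφ = r sinθ; differentiating, L cosφ·φ̇ = r ω cosθ.
L cosφ = √(L² − r² sin²θ) = 0.11395 m.
|ω_rod| = r ω |cosθ| / √(L² − r² sin²θ) = 0.0242·155·0.81714/0.11395 = 26.9 rad/s.

26.9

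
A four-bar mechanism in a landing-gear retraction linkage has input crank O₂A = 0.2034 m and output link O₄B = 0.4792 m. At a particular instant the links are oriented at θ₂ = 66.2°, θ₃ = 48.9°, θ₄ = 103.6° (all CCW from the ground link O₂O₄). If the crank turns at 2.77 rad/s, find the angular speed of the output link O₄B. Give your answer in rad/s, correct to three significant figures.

ω₂ = 2.77 rad/s
Differentiating the loop-closure r₂e^{iθ₂}+r₃e^{iθ₃}=r₁+r₄e^{iθ₄} gives r₂ω₂e^{iθ₂}+r₃ω₃e^{iθ₃}=r₄ω₄e^{iθ₄}.
Eliminating the other unknown: ω₄ = r₂ω₂ sin(θ₂−θ₃) / [r₄ sin(θ₄−θ₃)].
Numerator sine = +0.29737; denominator sine = +0.81614.
Result = 0.2034·2.77·(+0.29737) / (0.4792·(+0.81614)) = +0.42841 rad/s; magnitude 0.42841 rad/s.

0.428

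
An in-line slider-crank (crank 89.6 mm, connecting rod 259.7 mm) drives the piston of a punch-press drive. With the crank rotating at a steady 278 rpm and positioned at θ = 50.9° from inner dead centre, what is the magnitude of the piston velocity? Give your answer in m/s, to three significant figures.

2.48

ω = 2π·278/60 = 29.11 rad/s
For an in-line slider-crank, x = r cosθ + √(L² − r² sin²θ), so v = −rω sinθ·[1 + r cosθ/√(L² − r² sin²θ)].
With r = 0.0896 m, L = 0.2597 m, θ = 50.9°: √(L² − r² sin²θ) = 0.25022 m.
v = −0.0896·29.11·0.77605·[1 + 0.0896·0.63068/0.25022] = -2.4814 m/s.
|v| = 2.4814 m/s.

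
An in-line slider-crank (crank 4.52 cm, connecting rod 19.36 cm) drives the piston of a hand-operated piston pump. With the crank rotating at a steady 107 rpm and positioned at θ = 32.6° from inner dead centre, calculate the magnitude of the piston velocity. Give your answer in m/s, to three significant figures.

0.327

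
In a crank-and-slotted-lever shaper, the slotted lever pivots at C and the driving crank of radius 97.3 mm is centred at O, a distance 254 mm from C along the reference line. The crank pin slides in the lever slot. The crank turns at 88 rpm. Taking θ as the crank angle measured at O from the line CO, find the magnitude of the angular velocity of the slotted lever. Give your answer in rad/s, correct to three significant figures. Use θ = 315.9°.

ω = 9.215 rad/s (from 88 rpm).
Crank pin A relative to C: A = (d + r cosθ, r sinθ); lever angle φ = atan2(r sinθ, d + r cosθ).
Differentiating tanφ: φ̇ = rω(d cosθ + r)/(d² + r² + 2dr cosθ).
d² + r² + 2dr cosθ = |CA|² = 0.109479 m²;  d cosθ + r = +0.2797 m.
|ω_lever| = |0.0973·9.215·+0.2797| / 0.109479 = 2.2908 rad/s.

2.29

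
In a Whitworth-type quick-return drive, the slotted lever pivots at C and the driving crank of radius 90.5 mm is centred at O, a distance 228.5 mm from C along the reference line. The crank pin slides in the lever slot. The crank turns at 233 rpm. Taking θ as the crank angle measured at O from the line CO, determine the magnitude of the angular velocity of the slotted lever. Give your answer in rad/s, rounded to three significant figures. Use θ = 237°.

ω = 24.4 rad/s (from 233 rpm).
Crank pin A relative to C: A = (d + r cosθ, r sinθ); lever angle φ = atan2(r sinθ, d + r cosθ).
Differentiating tanφ: φ̇ = rω(d cosθ + r)/(d² + r² + 2dr cosθ).
d² + r² + 2dr cosθ = |CA|² = 0.037877 m²;  d cosθ + r = -0.03395 m.
|ω_lever| = |0.0905·24.4·-0.03395| / 0.037877 = 1.9792 rad/s.

1.98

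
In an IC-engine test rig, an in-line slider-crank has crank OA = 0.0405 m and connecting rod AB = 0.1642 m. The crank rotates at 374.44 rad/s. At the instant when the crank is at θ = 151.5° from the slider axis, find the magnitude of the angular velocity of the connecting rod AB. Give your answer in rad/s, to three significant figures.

81.7

ω = 374.4 rad/s
The rod makes angle φ with the slider axis where L sinφ = r sinθ; differentiating, L cosφ·φ̇ = r ω cosθ.
L cosφ = √(L² − r² sin²θ) = 0.16306 m.
|ω_rod| = r ω |cosθ| / √(L² − r² sin²θ) = 0.0405·374.4·0.87882/0.16306 = 81.732 rad/s.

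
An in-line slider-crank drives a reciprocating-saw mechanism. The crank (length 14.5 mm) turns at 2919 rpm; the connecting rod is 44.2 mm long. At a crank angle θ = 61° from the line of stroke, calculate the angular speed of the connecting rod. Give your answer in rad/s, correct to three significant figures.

50.7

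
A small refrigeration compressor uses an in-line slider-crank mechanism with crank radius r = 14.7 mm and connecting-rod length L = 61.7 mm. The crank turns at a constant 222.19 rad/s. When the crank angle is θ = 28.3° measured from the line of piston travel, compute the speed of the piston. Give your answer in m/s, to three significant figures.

ω = 222.2 rad/s
For an in-line slider-crank, x = r cosθ + √(L² − r² sin²θ), so v = −rω sinθ·[1 + r cosθ/√(L² − r² sin²θ)].
With r = 0.0147 m, L = 0.0617 m, θ = 28.3°: √(L² − r² sin²θ) = 0.061305 m.
v = −0.0147·222.2·0.47409·[1 + 0.0147·0.88048/0.061305] = -1.8754 m/s.
|v| = 1.8754 m/s.

1.88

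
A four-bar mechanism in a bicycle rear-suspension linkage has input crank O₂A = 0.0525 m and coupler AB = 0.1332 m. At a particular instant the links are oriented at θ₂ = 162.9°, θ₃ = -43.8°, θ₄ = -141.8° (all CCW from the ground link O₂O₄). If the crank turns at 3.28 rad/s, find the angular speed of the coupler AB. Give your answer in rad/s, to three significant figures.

ω₂ = 3.28 rad/s
Differentiating the loop-closure r₂e^{iθ₂}+r₃e^{iθ₃}=r₁+r₄e^{iθ₄} gives r₂ω₂e^{iθ₂}+r₃ω₃e^{iθ₃}=r₄ω₄e^{iθ₄}.
Eliminating the other unknown: ω₃ = r₂ω₂ sin(θ₄−θ₂) / [r₃ sin(θ₃−θ₄)].
Numerator sine = +0.82214; denominator sine = +0.99027.
Result = 0.0525·3.28·(+0.82214) / (0.1332·(+0.99027)) = +1.0733 rad/s; magnitude 1.0733 rad/s.

1.07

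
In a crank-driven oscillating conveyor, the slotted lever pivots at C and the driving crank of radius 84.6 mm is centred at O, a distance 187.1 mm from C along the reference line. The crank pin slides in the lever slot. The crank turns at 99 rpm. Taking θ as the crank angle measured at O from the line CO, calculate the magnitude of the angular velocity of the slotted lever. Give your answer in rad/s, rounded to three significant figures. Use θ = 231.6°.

1.23

ω = 10.37 rad/s (from 99 rpm).
Crank pin A relative to C: A = (d + r cosθ, r sinθ); lever angle φ = atan2(r sinθ, d + r cosθ).
Differentiating tanφ: φ̇ = rω(d cosθ + r)/(d² + r² + 2dr cosθ).
d² + r² + 2dr cosθ = |CA|² = 0.0224997 m²;  d cosθ + r = -0.031617 m.
|ω_lever| = |0.0846·10.37·-0.031617| / 0.0224997 = 1.2325 rad/s.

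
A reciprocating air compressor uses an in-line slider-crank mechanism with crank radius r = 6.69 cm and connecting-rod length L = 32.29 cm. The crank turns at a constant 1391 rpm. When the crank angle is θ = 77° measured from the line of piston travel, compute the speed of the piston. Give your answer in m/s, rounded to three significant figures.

9.95

ω = 2π·1391/60 = 145.7 rad/s
For an in-line slider-crank, x = r cosθ + √(L² − r² sin²θ), so v = −rω sinθ·[1 + r cosθ/√(L² − r² sin²θ)].
With r = 0.0669 m, L = 0.3229 m, θ = 77°: √(L² − r² sin²θ) = 0.31625 m.
v = −0.0669·145.7·0.97437·[1 + 0.0669·0.22495/0.31625] = -9.9471 m/s.
|v| = 9.9471 m/s.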